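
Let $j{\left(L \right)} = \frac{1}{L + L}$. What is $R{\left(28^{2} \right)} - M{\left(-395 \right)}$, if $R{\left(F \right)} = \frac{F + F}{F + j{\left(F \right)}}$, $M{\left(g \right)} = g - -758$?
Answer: $- \frac{443781995}{1229313} \approx -361.0$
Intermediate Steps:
$j{\left(L \right)} = \frac{1}{2 L}$
$M{\left(g \right)} = 758 + g$ ($M{\left(g \right)} = g + 758 = 758 + g$)
$R{\left(F \right)} = \frac{2 F}{F + \frac{1}{2 F}}$ ($R{\left(F \right)} = \frac{F + F}{F + \frac{1}{2 F}} = \frac{2 F}{F + \frac{1}{2 F}}$)
$R{\left(28^{2} \right)} - M{\left(-395 \right)} = \frac{4 \left(28^{2}\right)^{2}}{1 + 2 \left(28^{2}\right)^{2}} - \left(758 - 395\right) = \frac{4 \cdot 784^{2}}{1 + 2 \cdot 784^{2}} - 363 = 4 \cdot 614656 \frac{1}{1 + 2 \cdot 614656} - 363 = 4 \cdot 614656 \frac{1}{1 + 1229312} - 363 = 4 \cdot 614656 \cdot \frac{1}{1229313} - 363 = \frac{2458624}{1229313} - 363 = - \frac{443781995}{1229313}$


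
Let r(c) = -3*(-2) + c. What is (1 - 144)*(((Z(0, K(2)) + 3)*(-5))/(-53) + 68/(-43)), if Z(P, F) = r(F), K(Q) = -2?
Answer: 300157/2279 ≈ 131.71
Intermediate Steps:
r(c) = 6 + c
Z(P, F) = 6 + F
(1 - 144)*(((Z(0, K(2)) + 3)*(-5))/(-53) + 68/(-43)) = (1 - 144)*((((6 - 2) + 3)*(-5))/(-53) + 68/(-43)) = -143*(((4 + 3)*(-5))*(-1/53) + 68*(-1/43)) = -143*((7*(-5))*(-1/53) - 68/43) = -143*(-35*(-1/53) - 68/43) = -143*(35/53 - 68/43) = -143*(-2099/2279) = 300157/2279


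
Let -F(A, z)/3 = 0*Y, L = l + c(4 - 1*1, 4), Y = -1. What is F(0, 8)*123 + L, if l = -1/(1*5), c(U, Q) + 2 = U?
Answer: ⅘ ≈ 0.80000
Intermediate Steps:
c(U, Q) = -2 + U
l = -⅕ (l = -1/5 = -1*⅕ = -⅕ ≈ -0.20000)
L = ⅘ (L = -⅕ + (-2 + (4 - 1*1)) = -⅕ + (-2 + (4 - 1)) = -⅕ + (-2 + 3) = -⅕ + 1 = ⅘ ≈ 0.80000)
F(A, z) = 0 (F(A, z) = -0*(-1) = -3*0 = 0)
F(0, 8)*123 + L = 0*123 + ⅘ = 0 + ⅘ = ⅘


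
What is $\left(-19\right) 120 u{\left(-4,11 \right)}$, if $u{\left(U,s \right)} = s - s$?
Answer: $0$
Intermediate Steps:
$u{\left(U,s \right)} = 0$
$\left(-19\right) 120 u{\left(-4,11 \right)} = \left(-19\right) 120 \cdot 0 = \left(-2280\right) 0 = 0$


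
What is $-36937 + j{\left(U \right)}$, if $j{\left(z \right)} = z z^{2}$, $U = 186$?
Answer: $6397919$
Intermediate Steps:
$j{\left(z \right)} = z^{3}$
$-36937 + j{\left(U \right)} = -36937 + 186^{3} = -36937 + 6434856 = 6397919$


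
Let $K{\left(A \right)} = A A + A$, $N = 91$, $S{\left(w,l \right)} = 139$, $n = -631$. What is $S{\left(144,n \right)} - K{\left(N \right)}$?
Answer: $-8233$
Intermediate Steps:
$K{\left(A \right)} = A + A^{2}$ ($K{\left(A \right)} = A^{2} + A = A + A^{2}$)
$S{\left(144,n \right)} - K{\left(N \right)} = 139 - 91 \left(1 + 91\right) = 139 - 91 \cdot 92 = 139 - 8372 = -8233$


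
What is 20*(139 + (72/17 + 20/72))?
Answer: 439150/153 ≈ 2870.3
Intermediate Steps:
20*(139 + (72/17 + 20/72)) = 20*(139 + (72*(1/17) + 20*(1/72))) = 20*(139 + (72/17 + 5/18)) = 20*(139 + 1381/306) = 20*(43915/306) = 439150/153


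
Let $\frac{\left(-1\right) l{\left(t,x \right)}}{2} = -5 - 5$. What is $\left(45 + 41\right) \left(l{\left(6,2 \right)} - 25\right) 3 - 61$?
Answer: $-1351$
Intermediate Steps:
$l{\left(t,x \right)} = 20$ ($l{\left(t,x \right)} = - 2 \left(-5 - 5\right) = \left(-2\right) \left(-10\right) = 20$)
$\left(45 + 41\right) \left(l{\left(6,2 \right)} - 25\right) 3 - 61 = \left(45 + 41\right) \left(20 - 25\right) 3 - 61 = 86 \left(20 - 25\right) 3 - 61 = 86 \left(\left(-5\right) 3\right) - 61 = 86 \left(-15\right) - 61 = -1290 - 61 = -1351$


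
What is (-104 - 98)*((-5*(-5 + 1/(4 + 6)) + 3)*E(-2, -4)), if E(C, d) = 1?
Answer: -5555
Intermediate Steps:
(-104 - 98)*((-5*(-5 + 1/(4 + 6)) + 3)*E(-2, -4)) = (-104 - 98)*((-5*(-5 + 1/(4 + 6)) + 3)*1) = -202*(-5*(-5 + 1/10) + 3) = -202*(-5*(-5 + ⅒) + 3) = -202*(-5*(-49/10) + 3) = -202*(49/2 + 3) = -5555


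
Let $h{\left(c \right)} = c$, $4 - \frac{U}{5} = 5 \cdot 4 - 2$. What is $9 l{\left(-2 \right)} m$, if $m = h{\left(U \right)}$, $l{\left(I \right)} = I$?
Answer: $1260$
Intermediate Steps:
$U = -70$ ($U = 20 - 5 \left(5 \cdot 4 - 2\right) = 20 - 5 \left(20 - 2\right) = 20 - 90 = -70$)
$m = -70$
$9 l{\left(-2 \right)} m = 9 \left(-2\right) \left(-70\right) = \left(-18\right) \left(-70\right) = 1260$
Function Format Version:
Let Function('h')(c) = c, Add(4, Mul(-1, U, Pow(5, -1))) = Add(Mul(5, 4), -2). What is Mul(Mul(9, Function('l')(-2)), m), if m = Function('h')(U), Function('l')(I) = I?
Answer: 1260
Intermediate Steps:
U = -70 (U = Add(20, Mul(-5, Add(Mul(5, 4), -2))) = Add(20, Mul(-5, Add(20, -2))) = Add(20, Mul(-5, 18)) = Add(20, -90) = -70)
m = -70
Mul(Mul(9, Function('l')(-2)), m) = Mul(Mul(9, -2), -70) = Mul(-18, -70) = 1260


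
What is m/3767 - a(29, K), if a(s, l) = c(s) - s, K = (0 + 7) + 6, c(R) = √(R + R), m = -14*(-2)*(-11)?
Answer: 108935/3767 - √58 ≈ 21.302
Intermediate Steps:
m = -308 (m = 28*(-11) = -308)
c(R) = √2*√R (c(R) = √(2*R) = √2*√R)
K = 13 (K = 7 + 6 = 13)
a(s, l) = -s + √2*√s (a(s, l) = √2*√s - s = -s + √2*√s)
m/3767 - a(29, K) = -308/3767 - (-1*29 + √2*√29) = -308*1/3767 - (-29 + √58) = -308/3767 + (29 - √58) = 108935/3767 - √58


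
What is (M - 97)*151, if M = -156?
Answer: -38203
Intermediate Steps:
(M - 97)*151 = (-156 - 97)*151 = -253*151 = -38203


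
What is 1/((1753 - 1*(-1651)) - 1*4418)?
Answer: -1/1014 ≈ -0.00098619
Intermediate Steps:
1/((1753 - 1*(-1651)) - 1*4418) = 1/((1753 + 1651) - 4418) = 1/(3404 - 4418) = 1/(-1014) = -1/1014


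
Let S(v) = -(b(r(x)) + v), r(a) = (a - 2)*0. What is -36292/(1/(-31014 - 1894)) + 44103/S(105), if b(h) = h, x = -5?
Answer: 41800385059/35 ≈ 1.1943e+9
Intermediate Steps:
r(a) = 0 (r(a) = (-2 + a)*0 = 0)
S(v) = -v (S(v) = -(0 + v) = -v)
-36292/(1/(-31014 - 1894)) + 44103/S(105) = -36292/(1/(-31014 - 1894)) + 44103/((-1*105)) = -36292/(1/(-32908)) + 44103/(-105) = -36292/(-1/32908) + 44103*(-1/105) = -36292*(-32908) - 14701/35 = 1194297136 - 14701/35 = 41800385059/35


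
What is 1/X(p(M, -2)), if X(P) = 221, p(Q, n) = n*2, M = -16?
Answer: 1/221 ≈ 0.0045249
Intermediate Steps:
p(Q, n) = 2*n
1/X(p(M, -2)) = 1/221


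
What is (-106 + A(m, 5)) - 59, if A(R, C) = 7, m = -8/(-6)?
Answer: -158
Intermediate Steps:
m = 4/3 (m = -8*(-⅙) = 4/3 ≈ 1.3333)
(-106 + A(m, 5)) - 59 = (-106 + 7) - 59 = -99 - 59 = -158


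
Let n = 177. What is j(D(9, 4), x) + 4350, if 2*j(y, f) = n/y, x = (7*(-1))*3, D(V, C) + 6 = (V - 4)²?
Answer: 165477/38 ≈ 4354.7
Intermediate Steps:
D(V, C) = -6 + (-4 + V)² (D(V, C) = -6 + (V - 4)² = -6 + (-4 + V)²)
x = -21 (x = -7*3 = -21)
j(y, f) = 177/(2*y) (j(y, f) = (177/y)/2 = 177/(2*y))
j(D(9, 4), x) + 4350 = 177/(2*(-6 + (-4 + 9)²)) + 4350 = 177/(2*(-6 + 5²)) + 4350 = 177/(2*(-6 + 25)) + 4350 = (177/2)/19 + 4350 = (177/2)*(1/19) + 4350 = 177/38 + 4350 = 165477/38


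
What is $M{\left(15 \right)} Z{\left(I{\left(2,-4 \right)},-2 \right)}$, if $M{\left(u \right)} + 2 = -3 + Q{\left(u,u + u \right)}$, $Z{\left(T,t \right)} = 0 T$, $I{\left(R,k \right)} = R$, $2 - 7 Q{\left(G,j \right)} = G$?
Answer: $0$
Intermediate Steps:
$Q{\left(G,j \right)} = \frac{2}{7} - \frac{G}{7}$
$Z{\left(T,t \right)} = 0$
$M{\left(u \right)} = - \frac{33}{7} - \frac{u}{7}$ ($M{\left(u \right)} = -2 - \left(\frac{19}{7} + \frac{u}{7}\right) = - \frac{33}{7} - \frac{u}{7}$)
$M{\left(15 \right)} Z{\left(I{\left(2,-4 \right)},-2 \right)} = \left(- \frac{33}{7} - \frac{15}{7}\right) 0 = \left(- \frac{48}{7}\right) 0 = 0$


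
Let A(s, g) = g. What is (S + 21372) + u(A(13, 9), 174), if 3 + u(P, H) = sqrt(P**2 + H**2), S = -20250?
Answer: 1119 + 3*sqrt(3373) ≈ 1293.2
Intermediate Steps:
u(P, H) = -3 + sqrt(H**2 + P**2) (u(P, H) = -3 + sqrt(P**2 + H**2) = -3 + sqrt(H**2 + P**2))
(S + 21372) + u(A(13, 9), 174) = (-20250 + 21372) + (-3 + sqrt(174**2 + 9**2)) = 1122 + (-3 + sqrt(30276 + 81)) = 1122 + (-3 + sqrt(30357)) = 1122 + (-3 + 3*sqrt(3373)) = 1119 + 3*sqrt(3373)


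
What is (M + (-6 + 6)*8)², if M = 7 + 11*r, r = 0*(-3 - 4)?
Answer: 49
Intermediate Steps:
r = 0 (r = 0*(-7) = 0)
M = 7 (M = 7 + 11*0 = 7 + 0 = 7)
(M + (-6 + 6)*8)² = (7 + (-6 + 6)*8)² = (7 + 0*8)² = (7 + 0)² = 7² = 49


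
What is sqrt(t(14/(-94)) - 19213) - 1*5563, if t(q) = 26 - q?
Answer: -5563 + 3*I*sqrt(4709306)/47 ≈ -5563.0 + 138.52*I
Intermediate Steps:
sqrt(t(14/(-94)) - 19213) - 1*5563 = sqrt((26 - 14/(-94)) - 19213) - 1*5563 = sqrt((26 - 14*(-1)/94) - 19213) - 5563 = sqrt((26 - 1*(-7/47)) - 19213) - 5563 = sqrt((26 + 7/47) - 19213) - 5563 = sqrt(1229/47 - 19213) - 5563 = sqrt(-901782/47) - 5563 = 3*I*sqrt(4709306)/47 - 5563 = -5563 + 3*I*sqrt(4709306)/47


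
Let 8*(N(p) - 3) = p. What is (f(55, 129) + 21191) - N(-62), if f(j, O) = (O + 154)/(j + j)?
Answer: 4663631/220 ≈ 21198.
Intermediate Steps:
f(j, O) = (154 + O)/(2*j) (f(j, O) = (154 + O)/((2*j)) = (154 + O)*(1/(2*j)) = (154 + O)/(2*j))
N(p) = 3 + p/8
(f(55, 129) + 21191) - N(-62) = ((½)*(154 + 129)/55 + 21191) - (3 + (⅛)*(-62)) = ((½)*(1/55)*283 + 21191) - (3 - 31/4) = (283/110 + 21191) - 1*(-19/4) = 2331293/110 + 19/4 = 4663631/220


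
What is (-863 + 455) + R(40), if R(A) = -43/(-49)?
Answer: -19949/49 ≈ -407.12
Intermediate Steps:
R(A) = 43/49 (R(A) = -43*(-1/49) = 43/49)
(-863 + 455) + R(40) = (-863 + 455) + 43/49 = -408 + 43/49 = -19949/49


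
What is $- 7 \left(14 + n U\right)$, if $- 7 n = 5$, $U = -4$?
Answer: $-118$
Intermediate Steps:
$n = - \frac{5}{7}$ ($n = \left(- \frac{1}{7}\right) 5 = - \frac{5}{7} \approx -0.71429$)
$- 7 \left(14 + n U\right) = - 7 \left(14 - - \frac{20}{7}\right) = - 7 \left(14 + \frac{20}{7}\right) = \left(-7\right) \frac{118}{7} = -118$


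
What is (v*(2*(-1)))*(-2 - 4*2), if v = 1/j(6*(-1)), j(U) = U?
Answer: -10/3 ≈ -3.3333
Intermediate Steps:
v = -⅙ (v = 1/(6*(-1)) = 1/(-6) = -⅙ ≈ -0.16667)
(v*(2*(-1)))*(-2 - 4*2) = (-(-1)/3)*(-2 - 4*2) = (-⅙*(-2))*(-2 - 8) = (⅓)*(-10) = -10/3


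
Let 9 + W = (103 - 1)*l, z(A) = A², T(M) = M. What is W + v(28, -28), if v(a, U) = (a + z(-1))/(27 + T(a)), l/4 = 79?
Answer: 1772294/55 ≈ 32224.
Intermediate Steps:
l = 316 (l = 4*79 = 316)
v(a, U) = (1 + a)/(27 + a) (v(a, U) = (a + (-1)²)/(27 + a) = (a + 1)/(27 + a) = (1 + a)/(27 + a))
W = 32223 (W = -9 + (103 - 1)*316 = -9 + 102*316 = -9 + 32232 = 32223)
W + v(28, -28) = 32223 + (1 + 28)/(27 + 28) = 32223 + 29/55 = 1772294/55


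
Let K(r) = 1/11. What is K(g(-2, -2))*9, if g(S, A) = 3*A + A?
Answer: 9/11 ≈ 0.81818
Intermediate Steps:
g(S, A) = 4*A
K(r) = 1/11
K(g(-2, -2))*9 = (1/11)*9 = 9/11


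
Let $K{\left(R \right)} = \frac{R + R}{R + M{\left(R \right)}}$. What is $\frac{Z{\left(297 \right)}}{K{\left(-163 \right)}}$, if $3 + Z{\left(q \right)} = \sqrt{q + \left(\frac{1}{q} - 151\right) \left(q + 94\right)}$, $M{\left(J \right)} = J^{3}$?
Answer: $-39855 + \frac{13285 i \sqrt{575737041}}{99} \approx -39855.0 + 3.2199 \cdot 10^{6} i$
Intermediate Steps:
$K{\left(R \right)} = \frac{2 R}{R + R^{3}}$ ($K{\left(R \right)} = \frac{R + R}{R + R^{3}} = \frac{2 R}{R + R^{3}}$)
$Z{\left(q \right)} = -3 + \sqrt{q + \left(-151 + \frac{1}{q}\right) \left(94 + q\right)}$ ($Z{\left(q \right)} = -3 + \sqrt{q + \left(\frac{1}{q} - 151\right) \left(q + 94\right)} = -3 + \sqrt{q + \left(-151 + \frac{1}{q}\right) \left(94 + q\right)}$)
$\frac{Z{\left(297 \right)}}{K{\left(-163 \right)}} = \frac{-3 + \sqrt{-14193 - 44550 + \frac{94}{297}}}{2 \frac{1}{1 + \left(-163\right)^{2}}} = \frac{-3 + \sqrt{-14193 - 44550 + 94 \cdot \frac{1}{297}}}{2 \frac{1}{1 + 26569}} = \frac{-3 + \sqrt{-14193 - 44550 + \frac{94}{297}}}{2 \cdot \frac{1}{26570}} = \frac{-3 + \sqrt{- \frac{17446577}{297}}}{2 \cdot \frac{1}{26570}} = \left(-3 + \frac{i \sqrt{575737041}}{99}\right) \frac{1}{\frac{1}{13285}} = \left(-3 + \frac{i \sqrt{575737041}}{99}\right) 13285 = -39855 + \frac{13285 i \sqrt{575737041}}{99}$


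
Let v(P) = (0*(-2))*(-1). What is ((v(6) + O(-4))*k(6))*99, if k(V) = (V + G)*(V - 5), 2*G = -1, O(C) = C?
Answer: -2178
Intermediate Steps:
G = -½ (G = (½)*(-1) = -½ ≈ -0.50000)
v(P) = 0 (v(P) = 0*(-1) = 0)
k(V) = (-5 + V)*(-½ + V) (k(V) = (V - ½)*(V - 5) = (-½ + V)*(-5 + V) = (-5 + V)*(-½ + V))
((v(6) + O(-4))*k(6))*99 = ((0 - 4)*(5/2 + 6² - 11/2*6))*99 = -4*(5/2 + 36 - 33)*99 = -4*11/2*99 = -22*99 = -2178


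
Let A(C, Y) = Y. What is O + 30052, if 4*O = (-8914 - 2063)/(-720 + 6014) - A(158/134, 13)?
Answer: 636301353/21176 ≈ 30048.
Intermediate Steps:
O = -79799/21176 (O = ((-8914 - 2063)/(-720 + 6014) - 1*13)/4 = (-10977/5294 - 13)/4 = (1/4)*(-79799/5294) = -79799/21176 ≈ -3.7684)
O + 30052 = -79799/21176 + 30052 = 636301353/21176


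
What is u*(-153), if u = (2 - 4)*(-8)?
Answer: -2448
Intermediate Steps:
u = 16 (u = -2*(-8) = 16)
u*(-153) = 16*(-153) = -2448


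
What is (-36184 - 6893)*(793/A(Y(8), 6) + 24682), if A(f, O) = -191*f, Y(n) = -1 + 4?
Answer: -203064877487/191 ≈ -1.0632e+9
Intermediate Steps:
Y(n) = 3
(-36184 - 6893)*(793/A(Y(8), 6) + 24682) = (-36184 - 6893)*(793/((-191*3)) + 24682) = -43077*(793/(-573) + 24682) = -43077*(793*(-1/573) + 24682) = -43077*(-793/573 + 24682) = -43077*14141993/573 = -203064877487/191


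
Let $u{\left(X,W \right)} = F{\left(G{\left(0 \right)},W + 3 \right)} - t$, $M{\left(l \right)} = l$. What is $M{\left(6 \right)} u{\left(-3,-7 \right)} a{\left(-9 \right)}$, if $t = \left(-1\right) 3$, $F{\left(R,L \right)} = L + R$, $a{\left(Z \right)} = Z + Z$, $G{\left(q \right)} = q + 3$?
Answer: $-216$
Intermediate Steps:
$G{\left(q \right)} = 3 + q$
$a{\left(Z \right)} = 2 Z$
$t = -3$
$u{\left(X,W \right)} = 9 + W$ ($u{\left(X,W \right)} = \left(\left(W + 3\right) + \left(3 + 0\right)\right) - -3 = \left(\left(3 + W\right) + 3\right) + 3 = \left(6 + W\right) + 3 = 9 + W$)
$M{\left(6 \right)} u{\left(-3,-7 \right)} a{\left(-9 \right)} = 6 \left(9 - 7\right) 2 \left(-9\right) = 6 \cdot 2 \left(-18\right) = 12 \left(-18\right) = -216$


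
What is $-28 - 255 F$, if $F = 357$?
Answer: $-91063$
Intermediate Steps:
$-28 - 255 F = -28 - 91035 = -91063$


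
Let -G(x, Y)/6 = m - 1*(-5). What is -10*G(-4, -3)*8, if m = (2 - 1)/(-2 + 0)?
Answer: 2160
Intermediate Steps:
m = -1/2 (m = 1/(-2) = 1*(-1/2) = -1/2 ≈ -0.50000)
G(x, Y) = -27 (G(x, Y) = -6*(-1/2 - 1*(-5)) = -6*(-1/2 + 5) = -6*9/2 = -27)
-10*G(-4, -3)*8 = -10*(-27)*8 = 270*8 = 2160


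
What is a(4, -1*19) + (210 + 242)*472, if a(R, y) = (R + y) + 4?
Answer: 213333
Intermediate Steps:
a(R, y) = 4 + R + y
a(4, -1*19) + (210 + 242)*472 = (4 + 4 - 1*19) + (210 + 242)*472 = (4 + 4 - 19) + 452*472 = -11 + 213344 = 213333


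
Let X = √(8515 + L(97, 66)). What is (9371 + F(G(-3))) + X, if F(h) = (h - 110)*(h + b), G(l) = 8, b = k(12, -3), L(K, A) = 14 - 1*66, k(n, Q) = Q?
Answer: 8861 + √8463 ≈ 8953.0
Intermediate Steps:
L(K, A) = -52 (L(K, A) = 14 - 66 = -52)
b = -3
F(h) = (-110 + h)*(-3 + h) (F(h) = (h - 110)*(h - 3) = (-110 + h)*(-3 + h))
X = √8463 (X = √(8515 - 52) = √8463 ≈ 91.995)
(9371 + F(G(-3))) + X = (9371 + (330 + 8² - 113*8)) + √8463 = (9371 + (330 + 64 - 904)) + √8463 = (9371 - 510) + √8463 = 8861 + √8463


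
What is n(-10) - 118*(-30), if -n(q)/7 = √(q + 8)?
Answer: 3540 - 7*I*√2 ≈ 3540.0 - 9.8995*I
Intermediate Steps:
n(q) = -7*√(8 + q) (n(q) = -7*√(q + 8) = -7*√(8 + q))
n(-10) - 118*(-30) = -7*√(8 - 10) - 118*(-30) = -7*I*√2 + 3540 = 3540 - 7*I*√2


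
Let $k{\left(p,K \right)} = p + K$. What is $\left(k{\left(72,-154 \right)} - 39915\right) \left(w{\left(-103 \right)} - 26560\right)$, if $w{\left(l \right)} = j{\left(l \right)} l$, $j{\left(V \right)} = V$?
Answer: $637992147$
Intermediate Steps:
$k{\left(p,K \right)} = K + p$
$w{\left(l \right)} = l^{2}$ ($w{\left(l \right)} = l l = l^{2}$)
$\left(k{\left(72,-154 \right)} - 39915\right) \left(w{\left(-103 \right)} - 26560\right) = \left(\left(-154 + 72\right) - 39915\right) \left(\left(-103\right)^{2} - 26560\right) = \left(-82 - 39915\right) \left(10609 - 26560\right) = \left(-39997\right) \left(-15951\right) = 637992147$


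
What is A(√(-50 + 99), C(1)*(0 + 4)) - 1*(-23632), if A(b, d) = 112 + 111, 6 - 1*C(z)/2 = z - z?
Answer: 23855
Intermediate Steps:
C(z) = 12 (C(z) = 12 - 2*(z - z) = 12 - 2*0 = 12 + 0 = 12)
A(b, d) = 223
A(√(-50 + 99), C(1)*(0 + 4)) - 1*(-23632) = 223 - 1*(-23632) = 223 + 23632 = 23855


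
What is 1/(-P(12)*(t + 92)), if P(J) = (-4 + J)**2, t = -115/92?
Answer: -1/5808 ≈ -0.00017218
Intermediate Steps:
t = -5/4 (t = -115*1/92 = -5/4 ≈ -1.2500)
1/(-P(12)*(t + 92)) = 1/(-(-4 + 12)**2*(-5/4 + 92)) = 1/(-8**2*363/4) = 1/(-64*363/4) = 1/(-1*5808) = 1/(-5808) = -1/5808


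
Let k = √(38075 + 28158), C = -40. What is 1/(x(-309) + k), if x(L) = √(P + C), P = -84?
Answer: 1/(√66233 + 2*I*√31) ≈ 0.0038784 - 0.00016781*I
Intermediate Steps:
k = √66233 ≈ 257.36
x(L) = 2*I*√31 (x(L) = √(-84 - 40) = √(-124) = 2*I*√31)
1/(x(-309) + k) = 1/(2*I*√31 + √66233) = 1/(√66233 + 2*I*√31)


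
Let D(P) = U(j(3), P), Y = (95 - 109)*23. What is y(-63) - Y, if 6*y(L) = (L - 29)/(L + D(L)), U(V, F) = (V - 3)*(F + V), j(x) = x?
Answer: 60904/189 ≈ 322.24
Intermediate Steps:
Y = -322 (Y = -14*23 = -322)
U(V, F) = (-3 + V)*(F + V)
D(P) = 0 (D(P) = 3**2 - 3*P - 3*3 + P*3 = 9 - 3*P - 9 + 3*P = 0)
y(L) = (-29 + L)/(6*L) (y(L) = ((L - 29)/(L + 0))/6 = ((-29 + L)/L)/6 = (-29 + L)/(6*L))
y(-63) - Y = (1/6)*(-29 - 63)/(-63) - 1*(-322) = (1/6)*(-1/63)*(-92) + 322 = 46/189 + 322 = 60904/189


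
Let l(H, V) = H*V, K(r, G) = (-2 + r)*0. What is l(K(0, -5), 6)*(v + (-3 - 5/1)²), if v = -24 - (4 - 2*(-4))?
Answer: 0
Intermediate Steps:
K(r, G) = 0
v = -36 (v = -24 - (4 + 8) = -24 - 1*12 = -24 - 12 = -36)
l(K(0, -5), 6)*(v + (-3 - 5/1)²) = (0*6)*(-36 + (-3 - 5/1)²) = 0*(-36 + (-3 - 5*1)²) = 0*(-36 + (-3 - 5)²) = 0*(-36 + (-8)²) = 0*(-36 + 64) = 0*28 = 0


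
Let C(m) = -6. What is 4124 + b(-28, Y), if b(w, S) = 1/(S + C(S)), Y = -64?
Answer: 288679/70 ≈ 4124.0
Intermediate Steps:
b(w, S) = 1/(-6 + S) (b(w, S) = 1/(S - 6) = 1/(-6 + S))
4124 + b(-28, Y) = 4124 + 1/(-6 - 64) = 4124 + 1/(-70) = 4124 - 1/70 = 288679/70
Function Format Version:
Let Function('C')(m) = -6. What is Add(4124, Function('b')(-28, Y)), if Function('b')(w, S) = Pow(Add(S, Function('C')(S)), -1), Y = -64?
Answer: Rational(288679, 70) ≈ 4124.0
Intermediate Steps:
Function('b')(w, S) = Pow(Add(-6, S), -1) (Function('b')(w, S) = Pow(Add(S, -6), -1) = Pow(Add(-6, S), -1))
Add(4124, Function('b')(-28, Y)) = Add(4124, Pow(Add(-6, -64), -1)) = Add(4124, Pow(-70, -1)) = Add(4124, Rational(-1, 70)) = Rational(288679, 70)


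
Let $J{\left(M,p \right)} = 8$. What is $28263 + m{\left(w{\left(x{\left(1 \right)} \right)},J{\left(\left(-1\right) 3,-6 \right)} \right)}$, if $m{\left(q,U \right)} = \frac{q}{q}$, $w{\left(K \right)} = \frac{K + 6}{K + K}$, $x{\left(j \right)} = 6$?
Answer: $28264$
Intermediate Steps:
$w{\left(K \right)} = \frac{6 + K}{2 K}$
$m{\left(q,U \right)} = 1$
$28263 + m{\left(w{\left(x{\left(1 \right)} \right)},J{\left(\left(-1\right) 3,-6 \right)} \right)} = 28263 + 1 = 28264$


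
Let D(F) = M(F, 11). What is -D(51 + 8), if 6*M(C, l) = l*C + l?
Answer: -110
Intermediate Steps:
M(C, l) = l/6 + C*l/6 (M(C, l) = (l*C + l)/6 = (C*l + l)/6 = (l + C*l)/6 = l/6 + C*l/6)
D(F) = 11/6 + 11*F/6 (D(F) = (1/6)*11*(1 + F) = 11/6 + 11*F/6)
-D(51 + 8) = -(11/6 + 11*(51 + 8)/6) = -(11/6 + (11/6)*59) = -(11/6 + 649/6) = -1*110 = -110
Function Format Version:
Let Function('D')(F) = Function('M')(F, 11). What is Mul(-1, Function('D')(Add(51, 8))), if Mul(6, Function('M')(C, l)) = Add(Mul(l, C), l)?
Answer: -110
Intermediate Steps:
Function('M')(C, l) = Add(Mul(Rational(1, 6), l), Mul(Rational(1, 6), C, l)) (Function('M')(C, l) = Mul(Rational(1, 6), Add(Mul(l, C), l)) = Mul(Rational(1, 6), Add(Mul(C, l), l)) = Mul(Rational(1, 6), Add(l, Mul(C, l))) = Add(Mul(Rational(1, 6), l), Mul(Rational(1, 6), C, l)))
Function('D')(F) = Add(Rational(11, 6), Mul(Rational(11, 6), F)) (Function('D')(F) = Mul(Rational(1, 6), 11, Add(1, F)) = Add(Rational(11, 6), Mul(Rational(11, 6), F)))
Mul(-1, Function('D')(Add(51, 8))) = Mul(-1, Add(Rational(11, 6), Mul(Rational(11, 6), Add(51, 8)))) = Mul(-1, Add(Rational(11, 6), Mul(Rational(11, 6), 59))) = Mul(-1, Add(Rational(11, 6), Rational(649, 6))) = Mul(-1, 110) = -110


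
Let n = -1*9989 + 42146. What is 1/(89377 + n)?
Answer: 1/121534 ≈ 8.2281e-6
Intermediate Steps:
n = 32157 (n = -9989 + 42146 = 32157)
1/(89377 + n) = 1/(89377 + 32157) = 1/121534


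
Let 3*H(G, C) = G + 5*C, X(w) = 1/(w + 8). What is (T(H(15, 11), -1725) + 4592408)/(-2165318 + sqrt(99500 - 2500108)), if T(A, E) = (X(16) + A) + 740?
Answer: -13260902207163/6251472588976 - 85739199*I*sqrt(3062)/3125736294488 ≈ -2.1212 - 0.0015179*I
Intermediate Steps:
X(w) = 1/(8 + w)
H(G, C) = G/3 + 5*C/3 (H(G, C) = (G + 5*C)/3 = G/3 + 5*C/3)
T(A, E) = 17761/24 + A (T(A, E) = (1/(8 + 16) + A) + 740 = (1/24 + A) + 740 = 17761/24 + A)
(T(H(15, 11), -1725) + 4592408)/(-2165318 + sqrt(99500 - 2500108)) = ((17761/24 + ((1/3)*15 + (5/3)*11)) + 4592408)/(-2165318 + sqrt(99500 - 2500108)) = ((17761/24 + (5 + 55/3)) + 4592408)/(-2165318 + sqrt(-2400608)) = ((17761/24 + 70/3) + 4592408)/(-2165318 + 28*I*sqrt(3062)) = (6107/8 + 4592408)/(-2165318 + 28*I*sqrt(3062)) = 36745371/(8*(-2165318 + 28*I*sqrt(3062)))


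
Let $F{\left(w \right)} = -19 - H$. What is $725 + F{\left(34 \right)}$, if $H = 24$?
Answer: $682$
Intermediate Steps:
$F{\left(w \right)} = -43$ ($F{\left(w \right)} = -19 - 24 = -43$)
$725 + F{\left(34 \right)} = 725 - 43 = 682$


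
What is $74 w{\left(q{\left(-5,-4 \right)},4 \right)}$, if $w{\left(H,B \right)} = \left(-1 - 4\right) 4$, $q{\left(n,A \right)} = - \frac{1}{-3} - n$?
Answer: $-1480$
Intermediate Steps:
$q{\left(n,A \right)} = \frac{1}{3} - n$ ($q{\left(n,A \right)} = \left(-1\right) \left(- \frac{1}{3}\right) - n = \frac{1}{3} - n$)
$w{\left(H,B \right)} = -20$ ($w{\left(H,B \right)} = \left(-5\right) 4 = -20$)
$74 w{\left(q{\left(-5,-4 \right)},4 \right)} = 74 \left(-20\right) = -1480$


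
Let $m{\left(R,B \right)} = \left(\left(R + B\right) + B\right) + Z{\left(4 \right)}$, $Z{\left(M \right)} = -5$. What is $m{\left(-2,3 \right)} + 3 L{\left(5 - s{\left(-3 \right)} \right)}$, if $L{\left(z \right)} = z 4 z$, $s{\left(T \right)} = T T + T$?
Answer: $11$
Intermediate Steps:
$s{\left(T \right)} = T + T^{2}$ ($s{\left(T \right)} = T^{2} + T = T + T^{2}$)
$m{\left(R,B \right)} = -5 + R + 2 B$ ($m{\left(R,B \right)} = \left(\left(R + B\right) + B\right) - 5 = \left(\left(B + R\right) + B\right) - 5 = \left(R + 2 B\right) - 5 = -5 + R + 2 B$)
$L{\left(z \right)} = 4 z^{2}$ ($L{\left(z \right)} = 4 z z = 4 z^{2}$)
$m{\left(-2,3 \right)} + 3 L{\left(5 - s{\left(-3 \right)} \right)} = \left(-5 - 2 + 2 \cdot 3\right) + 3 \cdot 4 \left(5 - - 3 \left(1 - 3\right)\right)^{2} = \left(-5 - 2 + 6\right) + 3 \cdot 4 \left(5 - \left(-3\right) \left(-2\right)\right)^{2} = -1 + 3 \cdot 4 \left(5 - 6\right)^{2} = -1 + 3 \cdot 4 \left(-1\right)^{2} = -1 + 3 \cdot 4 \cdot 1 = -1 + 3 \cdot 4 = -1 + 12 = 11$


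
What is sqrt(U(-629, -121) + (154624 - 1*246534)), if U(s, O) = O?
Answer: I*sqrt(92031) ≈ 303.37*I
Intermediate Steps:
sqrt(U(-629, -121) + (154624 - 1*246534)) = sqrt(-121 + (154624 - 1*246534)) = sqrt(-121 + (154624 - 246534)) = sqrt(-121 - 91910) = sqrt(-92031) = I*sqrt(92031)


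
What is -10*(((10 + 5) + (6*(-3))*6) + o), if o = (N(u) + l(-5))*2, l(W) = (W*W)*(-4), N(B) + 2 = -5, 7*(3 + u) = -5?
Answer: 3070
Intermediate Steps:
u = -26/7 (u = -3 + (⅐)*(-5) = -3 - 5/7 = -26/7 ≈ -3.7143)
N(B) = -7 (N(B) = -2 - 5 = -7)
l(W) = -4*W² (l(W) = W²*(-4) = -4*W²)
o = -214 (o = (-7 - 4*(-5)²)*2 = (-7 - 4*25)*2 = (-7 - 100)*2 = -107*2 = -214)
-10*(((10 + 5) + (6*(-3))*6) + o) = -10*(((10 + 5) + (6*(-3))*6) - 214) = -10*((15 - 18*6) - 214) = -10*((15 - 108) - 214) = -10*(-93 - 214) = -10*(-307) = 3070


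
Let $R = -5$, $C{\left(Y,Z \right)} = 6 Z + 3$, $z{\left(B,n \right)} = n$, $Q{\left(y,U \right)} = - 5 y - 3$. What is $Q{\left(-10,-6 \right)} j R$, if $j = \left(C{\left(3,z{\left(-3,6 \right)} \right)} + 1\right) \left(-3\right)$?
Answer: $28200$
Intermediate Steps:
$Q{\left(y,U \right)} = -3 - 5 y$
$C{\left(Y,Z \right)} = 3 + 6 Z$
$j = -120$ ($j = \left(\left(3 + 6 \cdot 6\right) + 1\right) \left(-3\right) = \left(\left(3 + 36\right) + 1\right) \left(-3\right) = \left(39 + 1\right) \left(-3\right) = 40 \left(-3\right) = -120$)
$Q{\left(-10,-6 \right)} j R = \left(-3 - -50\right) \left(-120\right) \left(-5\right) = \left(-3 + 50\right) \left(-120\right) \left(-5\right) = 47 \left(-120\right) \left(-5\right) = \left(-5640\right) \left(-5\right) = 28200$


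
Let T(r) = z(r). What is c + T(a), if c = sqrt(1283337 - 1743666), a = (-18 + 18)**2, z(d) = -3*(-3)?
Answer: 9 + I*sqrt(460329) ≈ 9.0 + 678.48*I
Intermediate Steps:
z(d) = 9
a = 0 (a = 0**2 = 0)
T(r) = 9
c = I*sqrt(460329) (c = sqrt(-460329) = I*sqrt(460329) ≈ 678.48*I)
c + T(a) = I*sqrt(460329) + 9 = 9 + I*sqrt(460329)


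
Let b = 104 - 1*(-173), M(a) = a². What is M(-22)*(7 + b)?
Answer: 137456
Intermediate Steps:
b = 277 (b = 104 + 173 = 277)
M(-22)*(7 + b) = (-22)²*(7 + 277) = 484*284 = 137456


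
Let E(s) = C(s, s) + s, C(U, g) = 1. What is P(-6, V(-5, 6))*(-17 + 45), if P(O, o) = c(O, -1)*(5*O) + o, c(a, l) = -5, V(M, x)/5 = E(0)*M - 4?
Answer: 2940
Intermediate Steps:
E(s) = 1 + s
V(M, x) = -20 + 5*M (V(M, x) = 5*((1 + 0)*M - 4) = 5*(1*M - 4) = 5*(M - 4) = 5*(-4 + M) = -20 + 5*M)
P(O, o) = o - 25*O (P(O, o) = -25*O + o = o - 25*O)
P(-6, V(-5, 6))*(-17 + 45) = ((-20 + 5*(-5)) - 25*(-6))*(-17 + 45) = ((-20 - 25) + 150)*28 = (-45 + 150)*28 = 105*28 = 2940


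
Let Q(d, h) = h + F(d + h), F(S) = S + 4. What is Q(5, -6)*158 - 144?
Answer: -618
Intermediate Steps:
F(S) = 4 + S
Q(d, h) = 4 + d + 2*h (Q(d, h) = h + (4 + (d + h)) = h + (4 + d + h) = 4 + d + 2*h)
Q(5, -6)*158 - 144 = (4 + 5 + 2*(-6))*158 - 144 = (4 + 5 - 12)*158 - 144 = -3*158 - 144 = -474 - 144 = -618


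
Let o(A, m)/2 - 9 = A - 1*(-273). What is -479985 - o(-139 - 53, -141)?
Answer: -480165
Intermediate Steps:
o(A, m) = 564 + 2*A (o(A, m) = 18 + 2*(A - 1*(-273)) = 18 + 2*(A + 273) = 18 + 2*(273 + A) = 18 + (546 + 2*A) = 564 + 2*A)
-479985 - o(-139 - 53, -141) = -479985 - (564 + 2*(-139 - 53)) = -479985 - (564 + 2*(-192)) = -479985 - (564 - 384) = -479985 - 1*180 = -479985 - 180 = -480165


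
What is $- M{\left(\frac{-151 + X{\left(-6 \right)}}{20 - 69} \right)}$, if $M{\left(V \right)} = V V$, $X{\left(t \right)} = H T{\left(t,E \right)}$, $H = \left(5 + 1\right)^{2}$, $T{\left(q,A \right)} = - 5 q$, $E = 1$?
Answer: $- \frac{863041}{2401} \approx -359.45$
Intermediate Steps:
$H = 36$ ($H = 6^{2} = 36$)
$X{\left(t \right)} = - 180 t$ ($X{\left(t \right)} = 36 \left(- 5 t\right) = - 180 t$)
$M{\left(V \right)} = V^{2}$
$- M{\left(\frac{-151 + X{\left(-6 \right)}}{20 - 69} \right)} = - \left(\frac{-151 - -1080}{20 - 69}\right)^{2} = - \left(\frac{-151 + 1080}{-49}\right)^{2} = - \left(929 \left(- \frac{1}{49}\right)\right)^{2} = - \left(- \frac{929}{49}\right)^{2} = \left(-1\right) \frac{863041}{2401} = - \frac{863041}{2401}$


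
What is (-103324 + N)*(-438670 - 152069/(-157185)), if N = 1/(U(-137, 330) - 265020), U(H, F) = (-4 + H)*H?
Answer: 1750490451818061420013/38620826055 ≈ 4.5325e+10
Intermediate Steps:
U(H, F) = H*(-4 + H)
N = -1/245703 (N = 1/(-137*(-4 - 137) - 265020) = 1/(-137*(-141) - 265020) = 1/(19317 - 265020) = 1/(-245703) = -1/245703 ≈ -4.0700e-6)
(-103324 + N)*(-438670 - 152069/(-157185)) = (-103324 - 1/245703)*(-438670 - 152069/(-157185)) = -25387016773*(-438670 - 152069*(-1/157185))/245703 = -25387016773*(-438670 + 152069/157185)/245703 = -25387016773/245703*(-68952191881/157185) = 1750490451818061420013/38620826055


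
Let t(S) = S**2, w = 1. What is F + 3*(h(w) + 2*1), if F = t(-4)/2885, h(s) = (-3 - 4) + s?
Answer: -34604/2885 ≈ -11.994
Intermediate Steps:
h(s) = -7 + s
F = 16/2885 (F = (-4)**2/2885 = 16*(1/2885) = 16/2885 ≈ 0.0055459)
F + 3*(h(w) + 2*1) = 16/2885 + 3*((-7 + 1) + 2*1) = 16/2885 + 3*(-6 + 2) = 16/2885 + 3*(-4) = 16/2885 - 12 = -34604/2885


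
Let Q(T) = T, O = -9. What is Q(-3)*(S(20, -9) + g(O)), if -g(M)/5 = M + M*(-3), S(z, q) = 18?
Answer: 216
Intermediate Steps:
g(M) = 10*M (g(M) = -5*(M + M*(-3)) = -5*(M - 3*M) = -(-10)*M = 10*M)
Q(-3)*(S(20, -9) + g(O)) = -3*(18 + 10*(-9)) = -3*(18 - 90) = -3*(-72) = 216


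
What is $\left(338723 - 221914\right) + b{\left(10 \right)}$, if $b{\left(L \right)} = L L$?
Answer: $116909$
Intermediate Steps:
$b{\left(L \right)} = L^{2}$
$\left(338723 - 221914\right) + b{\left(10 \right)} = \left(338723 - 221914\right) + 10^{2} = 116809 + 100 = 116909$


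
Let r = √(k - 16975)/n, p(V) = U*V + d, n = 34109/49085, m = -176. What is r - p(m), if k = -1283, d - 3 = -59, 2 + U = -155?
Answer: -27576 + 49085*I*√18258/34109 ≈ -27576.0 + 194.45*I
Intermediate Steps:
U = -157 (U = -2 - 155 = -157)
n = 34109/49085 (n = 34109*(1/49085) = 34109/49085 ≈ 0.69490)
d = -56 (d = 3 - 59 = -56)
p(V) = -56 - 157*V (p(V) = -157*V - 56 = -56 - 157*V)
r = 49085*I*√18258/34109 (r = √(-1283 - 16975)/(34109/49085) = √(-18258)*(49085/34109) = (I*√18258)*(49085/34109) = 49085*I*√18258/34109 ≈ 194.45*I)
r - p(m) = 49085*I*√18258/34109 - (-56 - 157*(-176)) = 49085*I*√18258/34109 - (-56 + 27632) = 49085*I*√18258/34109 - 1*27576 = 49085*I*√18258/34109 - 27576 = -27576 + 49085*I*√18258/34109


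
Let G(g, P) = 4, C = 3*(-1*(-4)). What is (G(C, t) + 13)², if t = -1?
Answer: 289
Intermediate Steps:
C = 12 (C = 3*4 = 12)
(G(C, t) + 13)² = (4 + 13)² = 17² = 289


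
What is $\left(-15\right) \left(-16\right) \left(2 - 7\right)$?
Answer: $-1200$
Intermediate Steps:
$\left(-15\right) \left(-16\right) \left(2 - 7\right) = 240 \left(2 - 7\right) = 240 \left(-5\right) = -1200$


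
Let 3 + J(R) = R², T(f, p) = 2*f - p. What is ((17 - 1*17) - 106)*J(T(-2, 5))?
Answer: -8268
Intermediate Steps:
T(f, p) = -p + 2*f
J(R) = -3 + R²
((17 - 1*17) - 106)*J(T(-2, 5)) = ((17 - 1*17) - 106)*(-3 + (-1*5 + 2*(-2))²) = ((17 - 17) - 106)*(-3 + (-5 - 4)²) = (0 - 106)*(-3 + (-9)²) = -106*(-3 + 81) = -106*78 = -8268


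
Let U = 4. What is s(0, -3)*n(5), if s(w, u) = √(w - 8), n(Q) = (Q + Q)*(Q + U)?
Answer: 180*I*√2 ≈ 254.56*I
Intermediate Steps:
n(Q) = 2*Q*(4 + Q) (n(Q) = (Q + Q)*(Q + 4) = (2*Q)*(4 + Q) = 2*Q*(4 + Q))
s(w, u) = √(-8 + w)
s(0, -3)*n(5) = √(-8 + 0)*(2*5*(4 + 5)) = √(-8)*(2*5*9) = (2*I*√2)*90 = 180*I*√2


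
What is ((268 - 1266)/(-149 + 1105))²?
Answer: 249001/228484 ≈ 1.0898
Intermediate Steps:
((268 - 1266)/(-149 + 1105))² = (-998/956)² = (-998*1/956)² = (-499/478)² = 249001/228484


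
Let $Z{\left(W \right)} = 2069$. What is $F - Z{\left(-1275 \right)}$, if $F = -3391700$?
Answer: $-3393769$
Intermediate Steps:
$F - Z{\left(-1275 \right)} = -3391700 - 2069 = -3393769$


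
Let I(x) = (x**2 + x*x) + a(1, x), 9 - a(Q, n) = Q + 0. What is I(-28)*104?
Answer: 163904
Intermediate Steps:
a(Q, n) = 9 - Q (a(Q, n) = 9 - (Q + 0) = 9 - Q)
I(x) = 8 + 2*x**2 (I(x) = (x**2 + x*x) + (9 - 1*1) = (x**2 + x**2) + (9 - 1) = 2*x**2 + 8 = 8 + 2*x**2)
I(-28)*104 = (8 + 2*(-28)**2)*104 = (8 + 2*784)*104 = (8 + 1568)*104 = 1576*104 = 163904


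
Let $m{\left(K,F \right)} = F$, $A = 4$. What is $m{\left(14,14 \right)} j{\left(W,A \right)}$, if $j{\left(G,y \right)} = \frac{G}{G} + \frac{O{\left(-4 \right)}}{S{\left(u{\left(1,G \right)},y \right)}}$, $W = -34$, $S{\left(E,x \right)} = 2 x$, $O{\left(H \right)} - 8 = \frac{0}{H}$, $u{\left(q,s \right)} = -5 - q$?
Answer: $28$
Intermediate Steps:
$O{\left(H \right)} = 8$ ($O{\left(H \right)} = 8 + \frac{0}{H} = 8 + 0 = 8$)
$j{\left(G,y \right)} = 1 + \frac{4}{y}$ ($j{\left(G,y \right)} = \frac{G}{G} + \frac{8}{2 y} = 1 + 8 \frac{1}{2 y} = 1 + \frac{4}{y}$)
$m{\left(14,14 \right)} j{\left(W,A \right)} = 14 \frac{4 + 4}{4} = 14 \cdot \frac{1}{4} \cdot 8 = 14 \cdot 2 = 28$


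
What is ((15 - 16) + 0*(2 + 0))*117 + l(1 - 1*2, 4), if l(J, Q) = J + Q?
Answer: -114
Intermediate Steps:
((15 - 16) + 0*(2 + 0))*117 + l(1 - 1*2, 4) = ((15 - 16) + 0*(2 + 0))*117 + ((1 - 1*2) + 4) = (-1 + 0*2)*117 + ((1 - 2) + 4) = (-1 + 0)*117 + (-1 + 4) = -1*117 + 3 = -117 + 3 = -114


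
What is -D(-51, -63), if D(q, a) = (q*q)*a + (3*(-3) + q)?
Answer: 163923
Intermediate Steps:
D(q, a) = -9 + q + a*q**2 (D(q, a) = q**2*a + (-9 + q) = a*q**2 + (-9 + q) = -9 + q + a*q**2)
-D(-51, -63) = -(-9 - 51 - 63*(-51)**2) = -(-9 - 51 - 63*2601) = -(-9 - 51 - 163863) = -1*(-163923) = 163923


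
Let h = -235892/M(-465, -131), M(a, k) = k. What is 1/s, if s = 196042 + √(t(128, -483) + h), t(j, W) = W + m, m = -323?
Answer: 1167341/228847858399 - √17070086/5034652884778 ≈ 5.1001e-6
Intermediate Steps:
t(j, W) = -323 + W (t(j, W) = W - 323 = -323 + W)
h = 235892/131 (h = -235892/(-131) = -235892*(-1/131) = 235892/131 ≈ 1800.7)
s = 196042 + √17070086/131 (s = 196042 + √((-323 - 483) + 235892/131) = 196042 + √(-806 + 235892/131) = 196042 + √(130306/131) = 196042 + √17070086/131 ≈ 1.9607e+5)
1/s = 1/(196042 + √17070086/131)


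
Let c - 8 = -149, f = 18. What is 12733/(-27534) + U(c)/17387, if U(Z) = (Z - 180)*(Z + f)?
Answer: 865736251/478733658 ≈ 1.8084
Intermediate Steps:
c = -141 (c = 8 - 149 = -141)
U(Z) = (-180 + Z)*(18 + Z) (U(Z) = (Z - 180)*(Z + 18) = (-180 + Z)*(18 + Z))
12733/(-27534) + U(c)/17387 = 12733/(-27534) + (-3240 + (-141)² - 162*(-141))/17387 = 12733*(-1/27534) + (-3240 + 19881 + 22842)*(1/17387) = -12733/27534 + 39483*(1/17387) = -12733/27534 + 39483/17387 = 865736251/478733658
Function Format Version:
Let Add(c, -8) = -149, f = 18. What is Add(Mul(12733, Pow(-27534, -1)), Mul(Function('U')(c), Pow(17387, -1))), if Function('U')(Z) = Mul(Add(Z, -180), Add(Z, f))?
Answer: Rational(865736251, 478733658) ≈ 1.8084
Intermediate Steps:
c = -141 (c = Add(8, -149) = -141)
Function('U')(Z) = Mul(Add(-180, Z), Add(18, Z)) (Function('U')(Z) = Mul(Add(Z, -180), Add(Z, 18)) = Mul(Add(-180, Z), Add(18, Z)))
Add(Mul(12733, Pow(-27534, -1)), Mul(Function('U')(c), Pow(17387, -1))) = Add(Mul(12733, Pow(-27534, -1)), Mul(Add(-3240, Pow(-141, 2), Mul(-162, -141)), Pow(17387, -1))) = Add(Mul(12733, Rational(-1, 27534)), Mul(Add(-3240, 19881, 22842), Rational(1, 17387))) = Add(Rational(-12733, 27534), Mul(39483, Rational(1, 17387))) = Add(Rational(-12733, 27534), Rational(39483, 17387)) = Rational(865736251, 478733658)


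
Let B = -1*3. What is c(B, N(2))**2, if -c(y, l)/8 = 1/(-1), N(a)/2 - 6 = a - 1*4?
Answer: 64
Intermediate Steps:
B = -3
N(a) = 4 + 2*a (N(a) = 12 + 2*(a - 1*4) = 12 + 2*(a - 4) = 12 + 2*(-4 + a) = 12 + (-8 + 2*a) = 4 + 2*a)
c(y, l) = 8 (c(y, l) = -8/(-1) = -8*(-1) = 8)
c(B, N(2))**2 = 8**2 = 64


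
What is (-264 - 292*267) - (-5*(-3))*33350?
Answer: -578478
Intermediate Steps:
(-264 - 292*267) - (-5*(-3))*33350 = (-264 - 77964) - 15*33350 = -78228 - 1*500250 = -78228 - 500250 = -578478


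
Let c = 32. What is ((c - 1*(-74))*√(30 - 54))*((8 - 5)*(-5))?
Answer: -3180*I*√6 ≈ -7789.4*I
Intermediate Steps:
((c - 1*(-74))*√(30 - 54))*((8 - 5)*(-5)) = ((32 - 1*(-74))*√(30 - 54))*((8 - 5)*(-5)) = ((32 + 74)*√(-24))*(3*(-5)) = (106*(2*I*√6))*(-15) = (212*I*√6)*(-15) = -3180*I*√6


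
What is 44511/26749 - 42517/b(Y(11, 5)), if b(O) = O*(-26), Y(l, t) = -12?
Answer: -1123399801/8345688 ≈ -134.61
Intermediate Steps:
b(O) = -26*O
44511/26749 - 42517/b(Y(11, 5)) = 44511/26749 - 42517/((-26*(-12))) = 44511*(1/26749) - 42517/312 = 44511/26749 - 42517*1/312 = 44511/26749 - 42517/312 = -1123399801/8345688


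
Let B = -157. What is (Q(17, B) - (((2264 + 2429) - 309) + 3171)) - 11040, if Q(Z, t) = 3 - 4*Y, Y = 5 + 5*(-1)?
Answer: -18592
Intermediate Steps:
Y = 0 (Y = 5 - 5 = 0)
Q(Z, t) = 3 (Q(Z, t) = 3 - 4*0 = 3 + 0 = 3)
(Q(17, B) - (((2264 + 2429) - 309) + 3171)) - 11040 = (3 - (((2264 + 2429) - 309) + 3171)) - 11040 = (3 - ((4693 - 309) + 3171)) - 11040 = (3 - (4384 + 3171)) - 11040 = (3 - 1*7555) - 11040 = (3 - 7555) - 11040 = -7552 - 11040 = -18592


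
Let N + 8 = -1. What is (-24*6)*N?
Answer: 1296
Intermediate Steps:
N = -9 (N = -8 - 1 = -9)
(-24*6)*N = -24*6*(-9) = -144*(-9) = 1296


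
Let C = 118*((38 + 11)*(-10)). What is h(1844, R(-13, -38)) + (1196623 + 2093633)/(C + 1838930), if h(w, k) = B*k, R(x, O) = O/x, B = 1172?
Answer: 39683144144/11577215 ≈ 3427.7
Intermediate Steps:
h(w, k) = 1172*k
C = -57820 (C = 118*(49*(-10)) = 118*(-490) = -57820)
h(1844, R(-13, -38)) + (1196623 + 2093633)/(C + 1838930) = 1172*(-38/(-13)) + (1196623 + 2093633)/(-57820 + 1838930) = 1172*(-38*(-1/13)) + 3290256/1781110 = 1172*(38/13) + 3290256*(1/1781110) = 44536/13 + 1645128/890555 = 39683144144/11577215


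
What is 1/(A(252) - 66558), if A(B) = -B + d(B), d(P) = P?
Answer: -1/66558 ≈ -1.5024e-5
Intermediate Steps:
A(B) = 0 (A(B) = -B + B = 0)
1/(A(252) - 66558) = 1/(0 - 66558) = 1/(-66558) = -1/66558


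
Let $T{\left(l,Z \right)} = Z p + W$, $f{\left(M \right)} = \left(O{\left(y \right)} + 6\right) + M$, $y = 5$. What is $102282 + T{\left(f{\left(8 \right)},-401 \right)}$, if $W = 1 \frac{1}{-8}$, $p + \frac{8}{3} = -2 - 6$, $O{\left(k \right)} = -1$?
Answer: $\frac{2557421}{24} \approx 1.0656 \cdot 10^{5}$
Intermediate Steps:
$p = - \frac{32}{3}$ ($p = - \frac{8}{3} - 8 = - \frac{32}{3} \approx -10.667$)
$W = - \frac{1}{8}$ ($W = 1 \left(- \frac{1}{8}\right) = - \frac{1}{8} \approx -0.125$)
$f{\left(M \right)} = 5 + M$ ($f{\left(M \right)} = \left(-1 + 6\right) + M = 5 + M$)
$T{\left(l,Z \right)} = - \frac{1}{8} - \frac{32 Z}{3}$ ($T{\left(l,Z \right)} = Z \left(- \frac{32}{3}\right) - \frac{1}{8} = - \frac{32 Z}{3} - \frac{1}{8} = - \frac{1}{8} - \frac{32 Z}{3}$)
$102282 + T{\left(f{\left(8 \right)},-401 \right)} = 102282 - - \frac{102653}{24} = 102282 + \left(- \frac{1}{8} + \frac{12832}{3}\right) = 102282 + \frac{102653}{24} = \frac{2557421}{24}$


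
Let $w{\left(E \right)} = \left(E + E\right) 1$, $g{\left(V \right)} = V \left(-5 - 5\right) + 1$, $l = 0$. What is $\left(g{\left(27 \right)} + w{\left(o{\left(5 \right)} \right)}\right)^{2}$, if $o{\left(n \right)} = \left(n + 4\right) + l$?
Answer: $63001$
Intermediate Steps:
$g{\left(V \right)} = 1 - 10 V$ ($g{\left(V \right)} = V \left(-5 - 5\right) + 1 = V \left(-10\right) + 1 = - 10 V + 1 = 1 - 10 V$)
$o{\left(n \right)} = 4 + n$ ($o{\left(n \right)} = \left(n + 4\right) + 0 = \left(4 + n\right) + 0 = 4 + n$)
$w{\left(E \right)} = 2 E$ ($w{\left(E \right)} = 2 E 1 = 2 E$)
$\left(g{\left(27 \right)} + w{\left(o{\left(5 \right)} \right)}\right)^{2} = \left(\left(1 - 270\right) + 2 \left(4 + 5\right)\right)^{2} = \left(\left(1 - 270\right) + 2 \cdot 9\right)^{2} = \left(-269 + 18\right)^{2} = \left(-251\right)^{2} = 63001$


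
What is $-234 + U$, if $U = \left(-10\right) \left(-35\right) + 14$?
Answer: $130$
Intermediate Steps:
$U = 364$ ($U = 350 + 14 = 364$)
$-234 + U = -234 + 364 = 130$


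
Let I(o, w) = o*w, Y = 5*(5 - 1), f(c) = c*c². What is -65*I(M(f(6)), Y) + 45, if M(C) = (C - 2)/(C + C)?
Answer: -32345/54 ≈ -598.98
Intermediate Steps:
f(c) = c³
Y = 20 (Y = 5*4 = 20)
M(C) = (-2 + C)/(2*C) (M(C) = (-2 + C)/((2*C)) = (-2 + C)*(1/(2*C)) = (-2 + C)/(2*C))
-65*I(M(f(6)), Y) + 45 = -65*(-2 + 6³)/(2*(6³))*20 + 45 = -65*(½)*(-2 + 216)/216*20 + 45 = -65*(½)*(1/216)*214*20 + 45 = -6955*20/216 + 45 = -65*535/54 + 45 = -34775/54 + 45 = -32345/54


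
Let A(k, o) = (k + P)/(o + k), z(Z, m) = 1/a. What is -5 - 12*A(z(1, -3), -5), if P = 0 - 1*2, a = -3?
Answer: -41/4 ≈ -10.250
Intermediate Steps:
P = -2 (P = 0 - 2 = -2)
z(Z, m) = -⅓ (z(Z, m) = 1/(-3) = -⅓)
A(k, o) = (-2 + k)/(k + o) (A(k, o) = (k - 2)/(o + k) = (-2 + k)/(k + o))
-5 - 12*A(z(1, -3), -5) = -5 - 12*(-2 - ⅓)/(-⅓ - 5) = -5 - 12*(-7)/((-16/3)*3) = -5 - (-9)*(-7)/(4*3) = -5 - 12*7/16 = -5 - 21/4 = -41/4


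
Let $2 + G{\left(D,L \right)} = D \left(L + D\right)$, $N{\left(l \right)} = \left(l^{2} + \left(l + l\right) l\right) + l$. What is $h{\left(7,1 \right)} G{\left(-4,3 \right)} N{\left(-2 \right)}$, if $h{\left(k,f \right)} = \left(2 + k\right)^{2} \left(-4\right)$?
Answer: $-6480$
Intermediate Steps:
$N{\left(l \right)} = l + 3 l^{2}$ ($N{\left(l \right)} = \left(l^{2} + 2 l l\right) + l = \left(l^{2} + 2 l^{2}\right) + l = 3 l^{2} + l = l + 3 l^{2}$)
$G{\left(D,L \right)} = -2 + D \left(D + L\right)$ ($G{\left(D,L \right)} = -2 + D \left(L + D\right) = -2 + D \left(D + L\right)$)
$h{\left(k,f \right)} = - 4 \left(2 + k\right)^{2}$
$h{\left(7,1 \right)} G{\left(-4,3 \right)} N{\left(-2 \right)} = - 4 \left(2 + 7\right)^{2} \left(-2 + \left(-4\right)^{2} - 12\right) \left(- 2 \left(1 + 3 \left(-2\right)\right)\right) = - 4 \cdot 9^{2} \left(-2 + 16 - 12\right) \left(- 2 \left(1 - 6\right)\right) = \left(-4\right) 81 \cdot 2 \left(\left(-2\right) \left(-5\right)\right) = \left(-324\right) 2 \cdot 10 = \left(-648\right) 10 = -6480$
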